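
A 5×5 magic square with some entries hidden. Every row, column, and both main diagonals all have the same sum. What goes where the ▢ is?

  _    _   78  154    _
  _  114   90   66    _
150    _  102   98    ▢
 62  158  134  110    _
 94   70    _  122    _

74

Column 4 is complete and sums to 550; that is the magic constant.
Using row 4: 62 + 158 + 134 + 110 + ? → (4,5) = 550 − 464 = 86.
Column 3: 78 + 90 + 102 + 134 + ? = 550, so (5,3) = 146.
The remaining cell in anti-diagonal is (1,5) = 550 − 420 = 130.
Row 5: 94 + 70 + 146 + 122 + ? = 550, so (5,5) = 118.
The remaining cell in main diagonal is (1,1) = 550 − 444 = 106.
The remaining cell in row 1 is (1,2) = 550 − 468 = 82.
The remaining cell in column 1 is (2,1) = 550 − 412 = 138.
Column 2 needs 550; the known cells sum to 424, so (3,2) = 126.
Row 2 needs 550; the known cells sum to 408, so (2,5) = 142.
The remaining cell in row 3 is (3,5) = 550 − 476 = 74.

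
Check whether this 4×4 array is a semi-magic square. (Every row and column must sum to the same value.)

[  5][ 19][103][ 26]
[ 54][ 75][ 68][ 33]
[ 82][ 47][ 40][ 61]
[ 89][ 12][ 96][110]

Row 1: 5 + 19 + 103 + 26 = 153.
Row 2: 54 + 75 + 68 + 33 = 230.
Row 3: 82 + 47 + 40 + 61 = 230.
Row 4: 89 + 12 + 96 + 110 = 307.
Column 1: 5 + 54 + 82 + 89 = 230.
Column 2: 19 + 75 + 47 + 12 = 153.
Column 3: 103 + 68 + 40 + 96 = 307.
Column 4: 26 + 33 + 61 + 110 = 230.

No — column 1 sums to 230 but column 2 sums to 153.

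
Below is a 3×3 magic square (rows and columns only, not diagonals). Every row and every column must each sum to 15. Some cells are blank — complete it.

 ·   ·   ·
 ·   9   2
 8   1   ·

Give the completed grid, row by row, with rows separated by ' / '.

Using row 2: 9 + 2 + ? → (2,1) = 15 − 11 = 4.
Row 3 needs 15; the known cells sum to 9, so (3,3) = 6.
Column 1: 4 + 8 + ? = 15, so (1,1) = 3.
From column 2, 15 − (9 + 1) gives (1,2) = 5.
Using column 3: 2 + 6 + ? → (1,3) = 15 − 8 = 7.

3 5 7 / 4 9 2 / 8 1 6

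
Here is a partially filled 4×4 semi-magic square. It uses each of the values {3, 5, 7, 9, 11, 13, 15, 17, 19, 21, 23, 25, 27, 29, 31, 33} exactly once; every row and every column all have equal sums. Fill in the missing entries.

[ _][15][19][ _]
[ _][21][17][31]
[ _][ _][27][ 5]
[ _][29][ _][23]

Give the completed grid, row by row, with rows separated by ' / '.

25 15 19 13 / 3 21 17 31 / 33 7 27 5 / 11 29 9 23

The 16 entries sum to 288, so each line sums to 288/4 = 72.
Row 2 needs 72; the known cells sum to 69, so (2,1) = 3.
Using column 2: 15 + 21 + 29 + ? → (3,2) = 72 − 65 = 7.
The remaining cell in column 3 is (4,3) = 72 − 63 = 9.
Column 4 needs 72; the known cells sum to 59, so (1,4) = 13.
The remaining cell in row 1 is (1,1) = 72 − 47 = 25.
Row 3 needs 72; the known cells sum to 39, so (3,1) = 33.
Row 4 needs 72; the known cells sum to 61, so (4,1) = 11.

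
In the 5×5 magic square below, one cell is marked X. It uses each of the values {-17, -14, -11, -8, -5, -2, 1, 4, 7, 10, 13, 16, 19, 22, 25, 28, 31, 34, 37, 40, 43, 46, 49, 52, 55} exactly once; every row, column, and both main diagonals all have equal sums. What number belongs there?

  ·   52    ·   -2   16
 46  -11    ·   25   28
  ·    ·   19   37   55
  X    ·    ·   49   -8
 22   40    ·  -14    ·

The 25 entries sum to 475, so each line sums to 475/5 = 95.
Row 2 must total 95; the given cells sum to 88, so (2,3) = 7.
From column 5, 95 − (16 + 28 + 55 + (-8)) gives (5,5) = 4.
Main diagonal needs 95; the known cells sum to 61, so (1,1) = 34.
Using anti-diagonal: 16 + 25 + 19 + 22 + ? → (4,2) = 95 − 82 = 13.
Row 1 must total 95; the given cells sum to 100, so (1,3) = -5.
Row 5 needs 95; the known cells sum to 52, so (5,3) = 43.
Column 2 needs 95; the known cells sum to 94, so (3,2) = 1.
Using column 3: -5 + 7 + 19 + 43 + ? → (4,3) = 95 − 64 = 31.
The remaining cell in row 3 is (3,1) = 95 − 112 = -17.
Using row 4: 13 + 31 + 49 + (-8) + ? → (4,1) = 95 − 85 = 10.

10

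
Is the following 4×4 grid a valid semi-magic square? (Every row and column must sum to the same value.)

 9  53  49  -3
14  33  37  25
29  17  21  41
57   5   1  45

Row 1: 9 + 53 + 49 + (-3) = 108.
Row 2: 14 + 33 + 37 + 25 = 109.
Row 3: 29 + 17 + 21 + 41 = 108.
Row 4: 57 + 5 + 1 + 45 = 108.
Column 1: 9 + 14 + 29 + 57 = 109.
Column 2: 53 + 33 + 17 + 5 = 108.
Column 3: 49 + 37 + 21 + 1 = 108.
Column 4: -3 + 25 + 41 + 45 = 108.

No — column 2 sums to 108 but row 2 sums to 109.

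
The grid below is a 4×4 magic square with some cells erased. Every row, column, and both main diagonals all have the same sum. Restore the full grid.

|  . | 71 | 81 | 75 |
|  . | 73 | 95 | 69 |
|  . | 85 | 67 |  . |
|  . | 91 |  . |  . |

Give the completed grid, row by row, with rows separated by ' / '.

Column 2 is already complete: 71 + 73 + 85 + 91 = 320, so that is the magic constant.
Row 1 needs 320; the known cells sum to 227, so (1,1) = 93.
The remaining cell in row 2 is (2,1) = 320 − 237 = 83.
Column 3 must total 320; the given cells sum to 243, so (4,3) = 77.
Main diagonal: 93 + 73 + 67 + ? = 320, so (4,4) = 87.
The remaining cell in anti-diagonal is (4,1) = 320 − 255 = 65.
Column 1 must total 320; the given cells sum to 241, so (3,1) = 79.
Column 4: 75 + 69 + 87 + ? = 320, so (3,4) = 89.

93 71 81 75 / 83 73 95 69 / 79 85 67 89 / 65 91 77 87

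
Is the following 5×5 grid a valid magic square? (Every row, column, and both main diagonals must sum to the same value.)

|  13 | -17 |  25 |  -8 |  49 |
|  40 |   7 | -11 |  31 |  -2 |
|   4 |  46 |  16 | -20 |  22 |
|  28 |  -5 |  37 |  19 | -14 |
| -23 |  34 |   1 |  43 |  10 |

No — column 1 sums to 62 but column 2 sums to 65.

Row 1: 13 + (-17) + 25 + (-8) + 49 = 62.
Row 2: 40 + 7 + (-11) + 31 + (-2) = 65.
Row 3: 4 + 46 + 16 + (-20) + 22 = 68.
Row 4: 28 + (-5) + 37 + 19 + (-14) = 65.
Row 5: -23 + 34 + 1 + 43 + 10 = 65.
Column 1: 13 + 40 + 4 + 28 + (-23) = 62.
Column 2: -17 + 7 + 46 + (-5) + 34 = 65.
Column 3: 25 + (-11) + 16 + 37 + 1 = 68.
Column 4: -8 + 31 + (-20) + 19 + 43 = 65.
Column 5: 49 + (-2) + 22 + (-14) + 10 = 65.
Main diagonal: 13 + 7 + 16 + 19 + 10 = 65.
Anti-diagonal: 49 + 31 + 16 + (-5) + (-23) = 68.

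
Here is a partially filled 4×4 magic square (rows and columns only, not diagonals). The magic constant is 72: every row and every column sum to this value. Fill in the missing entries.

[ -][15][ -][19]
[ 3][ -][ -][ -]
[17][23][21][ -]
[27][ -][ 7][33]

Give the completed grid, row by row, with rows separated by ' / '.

Using row 3: 17 + 23 + 21 + ? → (3,4) = 72 − 61 = 11.
From row 4, 72 − (27 + 7 + 33) gives (4,2) = 5.
Using column 1: 3 + 17 + 27 + ? → (1,1) = 72 − 47 = 25.
Column 2 must total 72; the given cells sum to 43, so (2,2) = 29.
The remaining cell in column 4 is (2,4) = 72 − 63 = 9.
From row 1, 72 − (25 + 15 + 19) gives (1,3) = 13.
Using row 2: 3 + 29 + 9 + ? → (2,3) = 72 − 41 = 31.

25 15 13 19 / 3 29 31 9 / 17 23 21 11 / 27 5 7 33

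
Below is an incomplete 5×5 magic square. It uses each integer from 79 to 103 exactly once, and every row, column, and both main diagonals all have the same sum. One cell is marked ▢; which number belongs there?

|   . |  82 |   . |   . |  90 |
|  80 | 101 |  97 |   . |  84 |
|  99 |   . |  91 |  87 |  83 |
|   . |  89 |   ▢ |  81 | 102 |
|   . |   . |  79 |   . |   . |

85

The entries are 79 through 103, which sum to 2275, so each line sums to 2275/5 = 455.
The remaining cell in row 2 is (2,4) = 455 − 362 = 93.
Row 3 needs 455; the known cells sum to 360, so (3,2) = 95.
Column 2: 82 + 101 + 95 + 89 + ? = 455, so (5,2) = 88.
Column 5: 90 + 84 + 83 + 102 + ? = 455, so (5,5) = 96.
Using main diagonal: 101 + 91 + 81 + 96 + ? → (1,1) = 455 − 369 = 86.
Anti-diagonal must total 455; the given cells sum to 363, so (5,1) = 92.
The remaining cell in row 5 is (5,4) = 455 − 355 = 100.
Column 1: 86 + 80 + 99 + 92 + ? = 455, so (4,1) = 98.
Column 4: 93 + 87 + 81 + 100 + ? = 455, so (1,4) = 94.
Row 1 needs 455; the known cells sum to 352, so (1,3) = 103.
Row 4: 98 + 89 + 81 + 102 + ? = 455, so (4,3) = 85.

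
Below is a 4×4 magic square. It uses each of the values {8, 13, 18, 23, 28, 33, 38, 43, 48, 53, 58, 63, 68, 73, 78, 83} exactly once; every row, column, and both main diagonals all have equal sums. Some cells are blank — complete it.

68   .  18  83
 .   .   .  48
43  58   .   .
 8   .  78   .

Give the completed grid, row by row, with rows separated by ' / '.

68 13 18 83 / 63 38 33 48 / 43 58 53 28 / 8 73 78 23

The 16 entries sum to 728, so each line sums to 728/4 = 182.
Row 1 must total 182; the given cells sum to 169, so (1,2) = 13.
Column 1 must total 182; the given cells sum to 119, so (2,1) = 63.
Anti-diagonal needs 182; the known cells sum to 149, so (2,3) = 33.
Using row 2: 63 + 33 + 48 + ? → (2,2) = 182 − 144 = 38.
The remaining cell in column 2 is (4,2) = 182 − 109 = 73.
Column 3 must total 182; the given cells sum to 129, so (3,3) = 53.
Main diagonal must total 182; the given cells sum to 159, so (4,4) = 23.
Row 3 needs 182; the known cells sum to 154, so (3,4) = 28.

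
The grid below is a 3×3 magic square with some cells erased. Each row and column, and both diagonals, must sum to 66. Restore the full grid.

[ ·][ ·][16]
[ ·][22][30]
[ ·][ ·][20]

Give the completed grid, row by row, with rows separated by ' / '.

24 26 16 / 14 22 30 / 28 18 20

Using row 2: 22 + 30 + ? → (2,1) = 66 − 52 = 14.
Main diagonal needs 66; the known cells sum to 42, so (1,1) = 24.
The remaining cell in anti-diagonal is (3,1) = 66 − 38 = 28.
Row 1 must total 66; the given cells sum to 40, so (1,2) = 26.
Using row 3: 28 + 20 + ? → (3,2) = 66 − 48 = 18.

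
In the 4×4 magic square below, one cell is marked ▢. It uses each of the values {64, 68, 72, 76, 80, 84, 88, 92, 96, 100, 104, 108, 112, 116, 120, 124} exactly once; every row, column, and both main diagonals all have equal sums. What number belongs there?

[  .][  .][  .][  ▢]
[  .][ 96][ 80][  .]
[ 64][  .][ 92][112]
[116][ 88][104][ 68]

72

The 16 entries sum to 1504, so each line sums to 1504/4 = 376.
Using row 3: 64 + 92 + 112 + ? → (3,2) = 376 − 268 = 108.
From column 2, 376 − (96 + 108 + 88) gives (1,2) = 84.
Column 3 must total 376; the given cells sum to 276, so (1,3) = 100.
Main diagonal must total 376; the given cells sum to 256, so (1,1) = 120.
Anti-diagonal needs 376; the known cells sum to 304, so (1,4) = 72.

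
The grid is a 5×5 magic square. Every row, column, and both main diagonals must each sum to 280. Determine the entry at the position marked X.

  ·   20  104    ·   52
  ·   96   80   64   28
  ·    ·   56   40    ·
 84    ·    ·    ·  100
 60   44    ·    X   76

Row 2 must total 280; the given cells sum to 268, so (2,1) = 12.
The remaining cell in column 5 is (3,5) = 280 − 256 = 24.
The remaining cell in anti-diagonal is (4,2) = 280 − 232 = 48.
Using column 2: 20 + 96 + 48 + 44 + ? → (3,2) = 280 − 208 = 72.
From row 3, 280 − (72 + 56 + 40 + 24) gives (3,1) = 88.
Column 1 must total 280; the given cells sum to 244, so (1,1) = 36.
Main diagonal must total 280; the given cells sum to 264, so (4,4) = 16.
Row 1 needs 280; the known cells sum to 212, so (1,4) = 68.
Row 4 must total 280; the given cells sum to 248, so (4,3) = 32.
Column 3 needs 280; the known cells sum to 272, so (5,3) = 8.
The remaining cell in column 4 is (5,4) = 280 − 188 = 92.

92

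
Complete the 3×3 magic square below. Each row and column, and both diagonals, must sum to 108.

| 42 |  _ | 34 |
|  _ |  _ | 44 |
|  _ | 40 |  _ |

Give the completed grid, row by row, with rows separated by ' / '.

Using row 1: 42 + 34 + ? → (1,2) = 108 − 76 = 32.
From column 2, 108 − (32 + 40) gives (2,2) = 36.
From column 3, 108 − (34 + 44) gives (3,3) = 30.
Anti-diagonal needs 108; the known cells sum to 70, so (3,1) = 38.
Row 2 needs 108; the known cells sum to 80, so (2,1) = 28.

42 32 34 / 28 36 44 / 38 40 30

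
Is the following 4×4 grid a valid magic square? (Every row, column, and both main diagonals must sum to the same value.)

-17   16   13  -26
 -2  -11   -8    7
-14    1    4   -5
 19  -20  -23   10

Yes

Row 1: -17 + 16 + 13 + (-26) = -14.
Row 2: -2 + (-11) + (-8) + 7 = -14.
Row 3: -14 + 1 + 4 + (-5) = -14.
Row 4: 19 + (-20) + (-23) + 10 = -14.
Column 1: -17 + (-2) + (-14) + 19 = -14.
Column 2: 16 + (-11) + 1 + (-20) = -14.
Column 3: 13 + (-8) + 4 + (-23) = -14.
Column 4: -26 + 7 + (-5) + 10 = -14.
Main diagonal: -17 + (-11) + 4 + 10 = -14.
Anti-diagonal: -26 + (-8) + 1 + 19 = -14.
All lines sum to -14.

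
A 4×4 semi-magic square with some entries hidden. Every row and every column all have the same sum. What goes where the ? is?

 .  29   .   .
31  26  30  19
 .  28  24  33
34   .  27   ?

Row 2 is complete and sums to 106; that is the magic constant.
Row 3: 28 + 24 + 33 + ? = 106, so (3,1) = 21.
The remaining cell in column 1 is (1,1) = 106 − 86 = 20.
The remaining cell in column 2 is (4,2) = 106 − 83 = 23.
Column 3: 30 + 24 + 27 + ? = 106, so (1,3) = 25.
Using row 1: 20 + 29 + 25 + ? → (1,4) = 106 − 74 = 32.
Row 4 needs 106; the known cells sum to 84, so (4,4) = 22.

22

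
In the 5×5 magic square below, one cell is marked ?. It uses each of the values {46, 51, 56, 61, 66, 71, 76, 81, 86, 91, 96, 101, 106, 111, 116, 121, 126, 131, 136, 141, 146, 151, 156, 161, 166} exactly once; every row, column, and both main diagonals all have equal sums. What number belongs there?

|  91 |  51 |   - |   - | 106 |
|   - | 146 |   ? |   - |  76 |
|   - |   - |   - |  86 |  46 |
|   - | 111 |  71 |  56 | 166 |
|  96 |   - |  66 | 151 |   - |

The 25 entries sum to 2650, so each line sums to 2650/5 = 530.
The remaining cell in row 4 is (4,1) = 530 − 404 = 126.
The remaining cell in column 5 is (5,5) = 530 − 394 = 136.
Main diagonal needs 530; the known cells sum to 429, so (3,3) = 101.
The remaining cell in anti-diagonal is (2,4) = 530 − 414 = 116.
Using row 5: 96 + 66 + 151 + 136 + ? → (5,2) = 530 − 449 = 81.
From column 2, 530 − (51 + 146 + 111 + 81) gives (3,2) = 141.
The remaining cell in column 4 is (1,4) = 530 − 409 = 121.
Row 1 needs 530; the known cells sum to 369, so (1,3) = 161.
Using row 3: 141 + 101 + 86 + 46 + ? → (3,1) = 530 − 374 = 156.
From column 1, 530 − (91 + 156 + 126 + 96) gives (2,1) = 61.
Using column 3: 161 + 101 + 71 + 66 + ? → (2,3) = 530 − 399 = 131.

131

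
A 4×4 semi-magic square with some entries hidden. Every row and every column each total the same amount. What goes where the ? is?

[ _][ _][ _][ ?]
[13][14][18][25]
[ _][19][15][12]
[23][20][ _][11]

22

Row 2 is complete and sums to 70; that is the magic constant.
Row 3 needs 70; the known cells sum to 46, so (3,1) = 24.
Using row 4: 23 + 20 + 11 + ? → (4,3) = 70 − 54 = 16.
Using column 1: 13 + 24 + 23 + ? → (1,1) = 70 − 60 = 10.
Column 2: 14 + 19 + 20 + ? = 70, so (1,2) = 17.
The remaining cell in column 3 is (1,3) = 70 − 49 = 21.
Column 4 needs 70; the known cells sum to 48, so (1,4) = 22.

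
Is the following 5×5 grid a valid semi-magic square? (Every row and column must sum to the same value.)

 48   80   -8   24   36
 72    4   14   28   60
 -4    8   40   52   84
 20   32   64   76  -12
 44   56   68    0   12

No — row 4 sums to 180 but column 3 sums to 178.

Row 1: 48 + 80 + (-8) + 24 + 36 = 180.
Row 2: 72 + 4 + 14 + 28 + 60 = 178.
Row 3: -4 + 8 + 40 + 52 + 84 = 180.
Row 4: 20 + 32 + 64 + 76 + (-12) = 180.
Row 5: 44 + 56 + 68 + 0 + 12 = 180.
Column 1: 48 + 72 + (-4) + 20 + 44 = 180.
Column 2: 80 + 4 + 8 + 32 + 56 = 180.
Column 3: -8 + 14 + 40 + 64 + 68 = 178.
Column 4: 24 + 28 + 52 + 76 + 0 = 180.
Column 5: 36 + 60 + 84 + (-12) + 12 = 180.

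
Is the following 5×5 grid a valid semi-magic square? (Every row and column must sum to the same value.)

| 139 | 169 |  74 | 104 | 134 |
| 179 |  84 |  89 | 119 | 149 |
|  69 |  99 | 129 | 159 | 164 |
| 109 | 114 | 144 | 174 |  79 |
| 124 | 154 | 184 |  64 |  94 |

Row 1: 139 + 169 + 74 + 104 + 134 = 620.
Row 2: 179 + 84 + 89 + 119 + 149 = 620.
Row 3: 69 + 99 + 129 + 159 + 164 = 620.
Row 4: 109 + 114 + 144 + 174 + 79 = 620.
Row 5: 124 + 154 + 184 + 64 + 94 = 620.
Column 1: 139 + 179 + 69 + 109 + 124 = 620.
Column 2: 169 + 84 + 99 + 114 + 154 = 620.
Column 3: 74 + 89 + 129 + 144 + 184 = 620.
Column 4: 104 + 119 + 159 + 174 + 64 = 620.
Column 5: 134 + 149 + 164 + 79 + 94 = 620.
All lines sum to 620.

Yes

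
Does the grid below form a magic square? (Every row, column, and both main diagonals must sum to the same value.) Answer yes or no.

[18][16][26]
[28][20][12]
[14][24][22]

Row 1: 18 + 16 + 26 = 60.
Row 2: 28 + 20 + 12 = 60.
Row 3: 14 + 24 + 22 = 60.
Column 1: 18 + 28 + 14 = 60.
Column 2: 16 + 20 + 24 = 60.
Column 3: 26 + 12 + 22 = 60.
Main diagonal: 18 + 20 + 22 = 60.
Anti-diagonal: 26 + 20 + 14 = 60.
All lines sum to 60.

Yes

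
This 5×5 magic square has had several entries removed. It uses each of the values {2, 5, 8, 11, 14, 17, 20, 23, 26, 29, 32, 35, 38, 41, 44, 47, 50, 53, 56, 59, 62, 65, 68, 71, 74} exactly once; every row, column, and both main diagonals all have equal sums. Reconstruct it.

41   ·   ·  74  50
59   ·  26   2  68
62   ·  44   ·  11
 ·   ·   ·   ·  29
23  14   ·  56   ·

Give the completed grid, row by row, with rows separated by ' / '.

41 17 8 74 50 / 59 35 26 2 68 / 62 53 44 20 11 / 5 71 47 38 29 / 23 14 65 56 32

The 25 entries sum to 950, so each line sums to 950/5 = 190.
Row 2: 59 + 26 + 2 + 68 + ? = 190, so (2,2) = 35.
The remaining cell in column 1 is (4,1) = 190 − 185 = 5.
Column 5 must total 190; the given cells sum to 158, so (5,5) = 32.
Main diagonal needs 190; the known cells sum to 152, so (4,4) = 38.
The remaining cell in anti-diagonal is (4,2) = 190 − 119 = 71.
The remaining cell in row 4 is (4,3) = 190 − 143 = 47.
Row 5 needs 190; the known cells sum to 125, so (5,3) = 65.
Column 3: 26 + 44 + 47 + 65 + ? = 190, so (1,3) = 8.
Column 4: 74 + 2 + 38 + 56 + ? = 190, so (3,4) = 20.
Using row 1: 41 + 8 + 74 + 50 + ? → (1,2) = 190 − 173 = 17.
The remaining cell in row 3 is (3,2) = 190 − 137 = 53.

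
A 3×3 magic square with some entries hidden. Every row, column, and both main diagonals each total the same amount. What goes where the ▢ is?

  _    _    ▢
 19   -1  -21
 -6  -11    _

4

Row 2 is complete and sums to -3; that is the magic constant.
Row 3: -6 + (-11) + ? = -3, so (3,3) = 14.
Column 1: 19 + (-6) + ? = -3, so (1,1) = -16.
Column 2 needs -3; the known cells sum to -12, so (1,2) = 9.
From column 3, -3 − (-21 + 14) gives (1,3) = 4.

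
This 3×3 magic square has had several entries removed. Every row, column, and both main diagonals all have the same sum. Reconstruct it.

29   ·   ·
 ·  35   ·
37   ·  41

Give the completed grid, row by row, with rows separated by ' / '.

Main diagonal is already complete: 29 + 35 + 41 = 105, so that is the magic constant.
From row 3, 105 − (37 + 41) gives (3,2) = 27.
Using column 1: 29 + 37 + ? → (2,1) = 105 − 66 = 39.
From column 2, 105 − (35 + 27) gives (1,2) = 43.
From anti-diagonal, 105 − (35 + 37) gives (1,3) = 33.
The remaining cell in row 2 is (2,3) = 105 − 74 = 31.

29 43 33 / 39 35 31 / 37 27 41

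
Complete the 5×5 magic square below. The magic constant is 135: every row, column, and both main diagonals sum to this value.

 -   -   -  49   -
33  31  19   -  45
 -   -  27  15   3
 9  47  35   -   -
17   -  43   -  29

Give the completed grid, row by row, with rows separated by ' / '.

25 13 11 49 37 / 33 31 19 7 45 / 51 39 27 15 3 / 9 47 35 23 21 / 17 5 43 41 29

Row 2 must total 135; the given cells sum to 128, so (2,4) = 7.
Column 3: 19 + 27 + 35 + 43 + ? = 135, so (1,3) = 11.
Anti-diagonal needs 135; the known cells sum to 98, so (1,5) = 37.
From column 5, 135 − (37 + 45 + 3 + 29) gives (4,5) = 21.
The remaining cell in row 4 is (4,4) = 135 − 112 = 23.
Column 4 needs 135; the known cells sum to 94, so (5,4) = 41.
From main diagonal, 135 − (31 + 27 + 23 + 29) gives (1,1) = 25.
The remaining cell in row 1 is (1,2) = 135 − 122 = 13.
Row 5 needs 135; the known cells sum to 130, so (5,2) = 5.
From column 1, 135 − (25 + 33 + 9 + 17) gives (3,1) = 51.
Column 2: 13 + 31 + 47 + 5 + ? = 135, so (3,2) = 39.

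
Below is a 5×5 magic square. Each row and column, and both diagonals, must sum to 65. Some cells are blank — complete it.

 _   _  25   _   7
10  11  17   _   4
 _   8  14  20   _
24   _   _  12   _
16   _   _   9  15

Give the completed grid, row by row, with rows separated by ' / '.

Row 2 must total 65; the given cells sum to 42, so (2,4) = 23.
Column 4 needs 65; the known cells sum to 64, so (1,4) = 1.
Main diagonal needs 65; the known cells sum to 52, so (1,1) = 13.
Anti-diagonal needs 65; the known cells sum to 60, so (4,2) = 5.
Row 1 must total 65; the given cells sum to 46, so (1,2) = 19.
The remaining cell in column 1 is (3,1) = 65 − 63 = 2.
Column 2 needs 65; the known cells sum to 43, so (5,2) = 22.
Row 3 needs 65; the known cells sum to 44, so (3,5) = 21.
From row 5, 65 − (16 + 22 + 9 + 15) gives (5,3) = 3.
Column 3: 25 + 17 + 14 + 3 + ? = 65, so (4,3) = 6.
Column 5 must total 65; the given cells sum to 47, so (4,5) = 18.

13 19 25 1 7 / 10 11 17 23 4 / 2 8 14 20 21 / 24 5 6 12 18 / 16 22 3 9 15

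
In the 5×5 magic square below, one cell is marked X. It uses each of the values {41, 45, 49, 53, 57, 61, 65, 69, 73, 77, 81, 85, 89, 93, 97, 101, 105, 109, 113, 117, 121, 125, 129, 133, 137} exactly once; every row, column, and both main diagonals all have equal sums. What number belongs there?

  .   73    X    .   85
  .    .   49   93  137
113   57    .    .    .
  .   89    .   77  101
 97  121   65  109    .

117

The 25 entries sum to 2225, so each line sums to 2225/5 = 445.
Row 5 needs 445; the known cells sum to 392, so (5,5) = 53.
Column 2 must total 445; the given cells sum to 340, so (2,2) = 105.
Column 5: 85 + 137 + 101 + 53 + ? = 445, so (3,5) = 69.
Anti-diagonal must total 445; the given cells sum to 364, so (3,3) = 81.
From row 2, 445 − (105 + 49 + 93 + 137) gives (2,1) = 61.
Row 3: 113 + 57 + 81 + 69 + ? = 445, so (3,4) = 125.
From column 4, 445 − (93 + 125 + 77 + 109) gives (1,4) = 41.
Main diagonal must total 445; the given cells sum to 316, so (1,1) = 129.
Row 1 needs 445; the known cells sum to 328, so (1,3) = 117.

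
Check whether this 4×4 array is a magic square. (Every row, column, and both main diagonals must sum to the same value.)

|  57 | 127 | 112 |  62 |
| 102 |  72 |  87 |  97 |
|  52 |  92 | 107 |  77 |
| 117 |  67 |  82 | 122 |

No — column 1 sums to 328 but column 4 sums to 358.

Row 1: 57 + 127 + 112 + 62 = 358.
Row 2: 102 + 72 + 87 + 97 = 358.
Row 3: 52 + 92 + 107 + 77 = 328.
Row 4: 117 + 67 + 82 + 122 = 388.
Column 1: 57 + 102 + 52 + 117 = 328.
Column 2: 127 + 72 + 92 + 67 = 358.
Column 3: 112 + 87 + 107 + 82 = 388.
Column 4: 62 + 97 + 77 + 122 = 358.
Main diagonal: 57 + 72 + 107 + 122 = 358.
Anti-diagonal: 62 + 87 + 92 + 117 = 358.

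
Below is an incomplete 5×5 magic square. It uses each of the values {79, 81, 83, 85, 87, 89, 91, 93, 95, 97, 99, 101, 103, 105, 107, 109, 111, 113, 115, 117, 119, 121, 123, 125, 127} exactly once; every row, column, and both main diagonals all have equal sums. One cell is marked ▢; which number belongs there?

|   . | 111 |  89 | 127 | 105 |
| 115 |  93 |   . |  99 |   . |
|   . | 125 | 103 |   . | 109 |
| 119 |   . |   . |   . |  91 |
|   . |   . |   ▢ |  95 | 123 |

117

The 25 entries sum to 2575, so each line sums to 2575/5 = 515.
Row 1 needs 515; the known cells sum to 432, so (1,1) = 83.
The remaining cell in column 5 is (2,5) = 515 − 428 = 87.
Main diagonal must total 515; the given cells sum to 402, so (4,4) = 113.
Row 2: 115 + 93 + 99 + 87 + ? = 515, so (2,3) = 121.
The remaining cell in column 4 is (3,4) = 515 − 434 = 81.
Row 3: 125 + 103 + 81 + 109 + ? = 515, so (3,1) = 97.
Column 1 needs 515; the known cells sum to 414, so (5,1) = 101.
Anti-diagonal: 105 + 99 + 103 + 101 + ? = 515, so (4,2) = 107.
Row 4 needs 515; the known cells sum to 430, so (4,3) = 85.
Column 2 needs 515; the known cells sum to 436, so (5,2) = 79.
The remaining cell in column 3 is (5,3) = 515 − 398 = 117.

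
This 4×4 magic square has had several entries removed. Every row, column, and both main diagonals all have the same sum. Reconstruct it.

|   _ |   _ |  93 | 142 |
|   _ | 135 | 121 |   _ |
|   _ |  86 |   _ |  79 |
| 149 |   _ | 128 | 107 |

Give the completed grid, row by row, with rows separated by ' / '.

Anti-diagonal is already complete: 142 + 121 + 86 + 149 = 498, so that is the magic constant.
Row 4: 149 + 128 + 107 + ? = 498, so (4,2) = 114.
Column 2 needs 498; the known cells sum to 335, so (1,2) = 163.
Column 3 needs 498; the known cells sum to 342, so (3,3) = 156.
From column 4, 498 − (142 + 79 + 107) gives (2,4) = 170.
The remaining cell in main diagonal is (1,1) = 498 − 398 = 100.
Row 2 must total 498; the given cells sum to 426, so (2,1) = 72.
Row 3 must total 498; the given cells sum to 321, so (3,1) = 177.

100 163 93 142 / 72 135 121 170 / 177 86 156 79 / 149 114 128 107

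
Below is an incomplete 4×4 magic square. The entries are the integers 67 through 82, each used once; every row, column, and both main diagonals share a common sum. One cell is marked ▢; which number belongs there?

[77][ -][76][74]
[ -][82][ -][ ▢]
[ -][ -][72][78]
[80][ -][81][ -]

The entries are 67 through 82, which sum to 1192, so each line sums to 1192/4 = 298.
Using row 1: 77 + 76 + 74 + ? → (1,2) = 298 − 227 = 71.
Using column 3: 76 + 72 + 81 + ? → (2,3) = 298 − 229 = 69.
The remaining cell in main diagonal is (4,4) = 298 − 231 = 67.
Anti-diagonal needs 298; the known cells sum to 223, so (3,2) = 75.
Row 3 must total 298; the given cells sum to 225, so (3,1) = 73.
From row 4, 298 − (80 + 81 + 67) gives (4,2) = 70.
Column 1 needs 298; the known cells sum to 230, so (2,1) = 68.
From column 4, 298 − (74 + 78 + 67) gives (2,4) = 79.

79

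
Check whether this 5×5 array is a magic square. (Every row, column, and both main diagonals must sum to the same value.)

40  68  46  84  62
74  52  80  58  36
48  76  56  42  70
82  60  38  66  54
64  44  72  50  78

No — main diagonal sums to 292 but row 4 sums to 300.

Row 1: 40 + 68 + 46 + 84 + 62 = 300.
Row 2: 74 + 52 + 80 + 58 + 36 = 300.
Row 3: 48 + 76 + 56 + 42 + 70 = 292.
Row 4: 82 + 60 + 38 + 66 + 54 = 300.
Row 5: 64 + 44 + 72 + 50 + 78 = 308.
Column 1: 40 + 74 + 48 + 82 + 64 = 308.
Column 2: 68 + 52 + 76 + 60 + 44 = 300.
Column 3: 46 + 80 + 56 + 38 + 72 = 292.
Column 4: 84 + 58 + 42 + 66 + 50 = 300.
Column 5: 62 + 36 + 70 + 54 + 78 = 300.
Main diagonal: 40 + 52 + 56 + 66 + 78 = 292.
Anti-diagonal: 62 + 58 + 56 + 60 + 64 = 300.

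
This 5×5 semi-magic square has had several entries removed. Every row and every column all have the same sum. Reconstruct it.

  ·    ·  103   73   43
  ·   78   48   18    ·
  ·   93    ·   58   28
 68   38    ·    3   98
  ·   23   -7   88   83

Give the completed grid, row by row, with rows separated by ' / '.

Column 4 is already complete: 73 + 18 + 58 + 3 + 88 = 240, so that is the magic constant.
Row 4 must total 240; the given cells sum to 207, so (4,3) = 33.
Using row 5: 23 + (-7) + 88 + 83 + ? → (5,1) = 240 − 187 = 53.
Column 2: 78 + 93 + 38 + 23 + ? = 240, so (1,2) = 8.
The remaining cell in column 3 is (3,3) = 240 − 177 = 63.
Column 5 must total 240; the given cells sum to 252, so (2,5) = -12.
Row 1: 8 + 103 + 73 + 43 + ? = 240, so (1,1) = 13.
The remaining cell in row 2 is (2,1) = 240 − 132 = 108.
From row 3, 240 − (93 + 63 + 58 + 28) gives (3,1) = -2.

13 8 103 73 43 / 108 78 48 18 -12 / -2 93 63 58 28 / 68 38 33 3 98 / 53 23 -7 88 83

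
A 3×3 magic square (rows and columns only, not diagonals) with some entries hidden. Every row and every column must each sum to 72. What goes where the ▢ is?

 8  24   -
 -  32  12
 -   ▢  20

16

Using row 1: 8 + 24 + ? → (1,3) = 72 − 32 = 40.
The remaining cell in row 2 is (2,1) = 72 − 44 = 28.
Column 1: 8 + 28 + ? = 72, so (3,1) = 36.
From column 2, 72 − (24 + 32) gives (3,2) = 16.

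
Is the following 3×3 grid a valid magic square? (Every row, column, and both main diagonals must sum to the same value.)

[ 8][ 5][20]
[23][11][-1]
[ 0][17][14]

No — column 2 sums to 33 but row 3 sums to 31.

Row 1: 8 + 5 + 20 = 33.
Row 2: 23 + 11 + (-1) = 33.
Row 3: 0 + 17 + 14 = 31.
Column 1: 8 + 23 + 0 = 31.
Column 2: 5 + 11 + 17 = 33.
Column 3: 20 + (-1) + 14 = 33.
Main diagonal: 8 + 11 + 14 = 33.
Anti-diagonal: 20 + 11 + 0 = 31.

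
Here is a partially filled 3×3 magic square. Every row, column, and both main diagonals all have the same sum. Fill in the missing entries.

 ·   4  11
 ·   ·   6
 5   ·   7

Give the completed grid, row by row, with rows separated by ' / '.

Column 3 is already complete: 11 + 6 + 7 = 24, so that is the magic constant.
Row 1: 4 + 11 + ? = 24, so (1,1) = 9.
Using row 3: 5 + 7 + ? → (3,2) = 24 − 12 = 12.
From column 1, 24 − (9 + 5) gives (2,1) = 10.
Column 2 must total 24; the given cells sum to 16, so (2,2) = 8.

9 4 11 / 10 8 6 / 5 12 7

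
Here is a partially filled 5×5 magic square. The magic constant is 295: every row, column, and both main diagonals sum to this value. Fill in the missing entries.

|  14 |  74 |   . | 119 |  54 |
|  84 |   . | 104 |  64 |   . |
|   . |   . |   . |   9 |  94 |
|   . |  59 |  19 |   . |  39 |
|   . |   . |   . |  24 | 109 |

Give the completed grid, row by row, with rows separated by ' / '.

14 74 34 119 54 / 84 44 104 64 -1 / 29 114 49 9 94 / 99 59 19 79 39 / 69 4 89 24 109

Row 1 needs 295; the known cells sum to 261, so (1,3) = 34.
Column 4: 119 + 64 + 9 + 24 + ? = 295, so (4,4) = 79.
Column 5: 54 + 94 + 39 + 109 + ? = 295, so (2,5) = -1.
The remaining cell in row 2 is (2,2) = 295 − 251 = 44.
Row 4 needs 295; the known cells sum to 196, so (4,1) = 99.
Main diagonal must total 295; the given cells sum to 246, so (3,3) = 49.
Anti-diagonal must total 295; the given cells sum to 226, so (5,1) = 69.
The remaining cell in column 1 is (3,1) = 295 − 266 = 29.
Column 3 needs 295; the known cells sum to 206, so (5,3) = 89.
The remaining cell in row 3 is (3,2) = 295 − 181 = 114.
Using row 5: 69 + 89 + 24 + 109 + ? → (5,2) = 295 − 291 = 4.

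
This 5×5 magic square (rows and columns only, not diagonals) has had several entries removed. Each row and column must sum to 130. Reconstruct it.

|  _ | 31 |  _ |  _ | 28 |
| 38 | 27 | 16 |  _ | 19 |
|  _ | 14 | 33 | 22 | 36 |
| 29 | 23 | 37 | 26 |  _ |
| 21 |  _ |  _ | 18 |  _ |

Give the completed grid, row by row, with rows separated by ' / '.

17 31 20 34 28 / 38 27 16 30 19 / 25 14 33 22 36 / 29 23 37 26 15 / 21 35 24 18 32

The remaining cell in row 2 is (2,4) = 130 − 100 = 30.
Row 3 must total 130; the given cells sum to 105, so (3,1) = 25.
Row 4 needs 130; the known cells sum to 115, so (4,5) = 15.
Column 1 needs 130; the known cells sum to 113, so (1,1) = 17.
From column 2, 130 − (31 + 27 + 14 + 23) gives (5,2) = 35.
The remaining cell in column 4 is (1,4) = 130 − 96 = 34.
Column 5 needs 130; the known cells sum to 98, so (5,5) = 32.
Using row 1: 17 + 31 + 34 + 28 + ? → (1,3) = 130 − 110 = 20.
Using row 5: 21 + 35 + 18 + 32 + ? → (5,3) = 130 − 106 = 24.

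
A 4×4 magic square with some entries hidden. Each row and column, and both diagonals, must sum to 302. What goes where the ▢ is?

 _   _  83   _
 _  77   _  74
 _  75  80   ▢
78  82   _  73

Using row 4: 78 + 82 + 73 + ? → (4,3) = 302 − 233 = 69.
From column 2, 302 − (77 + 75 + 82) gives (1,2) = 68.
The remaining cell in column 3 is (2,3) = 302 − 232 = 70.
The remaining cell in main diagonal is (1,1) = 302 − 230 = 72.
Anti-diagonal needs 302; the known cells sum to 223, so (1,4) = 79.
From row 2, 302 − (77 + 70 + 74) gives (2,1) = 81.
Column 1 must total 302; the given cells sum to 231, so (3,1) = 71.
From column 4, 302 − (79 + 74 + 73) gives (3,4) = 76.

76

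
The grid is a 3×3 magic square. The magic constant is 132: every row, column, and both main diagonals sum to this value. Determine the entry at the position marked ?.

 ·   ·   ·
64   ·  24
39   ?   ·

Row 2 must total 132; the given cells sum to 88, so (2,2) = 44.
The remaining cell in column 1 is (1,1) = 132 − 103 = 29.
Main diagonal must total 132; the given cells sum to 73, so (3,3) = 59.
Anti-diagonal: 44 + 39 + ? = 132, so (1,3) = 49.
Row 1 must total 132; the given cells sum to 78, so (1,2) = 54.
Row 3 must total 132; the given cells sum to 98, so (3,2) = 34.

34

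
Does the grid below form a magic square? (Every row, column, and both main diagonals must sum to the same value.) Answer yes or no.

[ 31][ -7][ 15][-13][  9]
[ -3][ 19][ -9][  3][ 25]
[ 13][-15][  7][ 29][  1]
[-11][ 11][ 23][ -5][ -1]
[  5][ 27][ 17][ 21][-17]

No — row 4 sums to 17 but column 3 sums to 53.

Row 1: 31 + (-7) + 15 + (-13) + 9 = 35.
Row 2: -3 + 19 + (-9) + 3 + 25 = 35.
Row 3: 13 + (-15) + 7 + 29 + 1 = 35.
Row 4: -11 + 11 + 23 + (-5) + (-1) = 17.
Row 5: 5 + 27 + 17 + 21 + (-17) = 53.
Column 1: 31 + (-3) + 13 + (-11) + 5 = 35.
Column 2: -7 + 19 + (-15) + 11 + 27 = 35.
Column 3: 15 + (-9) + 7 + 23 + 17 = 53.
Column 4: -13 + 3 + 29 + (-5) + 21 = 35.
Column 5: 9 + 25 + 1 + (-1) + (-17) = 17.
Main diagonal: 31 + 19 + 7 + (-5) + (-17) = 35.
Anti-diagonal: 9 + 3 + 7 + 11 + 5 = 35.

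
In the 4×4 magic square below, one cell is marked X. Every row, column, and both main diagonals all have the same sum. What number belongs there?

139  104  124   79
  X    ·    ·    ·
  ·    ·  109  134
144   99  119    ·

89

Row 1 is complete and sums to 446; that is the magic constant.
Row 4 needs 446; the known cells sum to 362, so (4,4) = 84.
Using column 3: 124 + 109 + 119 + ? → (2,3) = 446 − 352 = 94.
Column 4 needs 446; the known cells sum to 297, so (2,4) = 149.
Using main diagonal: 139 + 109 + 84 + ? → (2,2) = 446 − 332 = 114.
Using anti-diagonal: 79 + 94 + 144 + ? → (3,2) = 446 − 317 = 129.
From row 2, 446 − (114 + 94 + 149) gives (2,1) = 89.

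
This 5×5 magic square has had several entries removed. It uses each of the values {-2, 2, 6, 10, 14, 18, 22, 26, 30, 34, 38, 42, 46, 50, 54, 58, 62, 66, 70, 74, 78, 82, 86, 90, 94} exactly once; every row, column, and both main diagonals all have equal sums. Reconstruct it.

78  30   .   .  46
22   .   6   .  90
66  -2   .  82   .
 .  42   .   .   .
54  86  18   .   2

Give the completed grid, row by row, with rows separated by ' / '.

The 25 entries sum to 1150, so each line sums to 1150/5 = 230.
Using row 5: 54 + 86 + 18 + 2 + ? → (5,4) = 230 − 160 = 70.
Using column 1: 78 + 22 + 66 + 54 + ? → (4,1) = 230 − 220 = 10.
Using column 2: 30 + (-2) + 42 + 86 + ? → (2,2) = 230 − 156 = 74.
The remaining cell in row 2 is (2,4) = 230 − 192 = 38.
From anti-diagonal, 230 − (46 + 38 + 42 + 54) gives (3,3) = 50.
The remaining cell in row 3 is (3,5) = 230 − 196 = 34.
Column 5 must total 230; the given cells sum to 172, so (4,5) = 58.
Using main diagonal: 78 + 74 + 50 + 2 + ? → (4,4) = 230 − 204 = 26.
Row 4 must total 230; the given cells sum to 136, so (4,3) = 94.
Column 3 needs 230; the known cells sum to 168, so (1,3) = 62.
Using column 4: 38 + 82 + 26 + 70 + ? → (1,4) = 230 − 216 = 14.

78 30 62 14 46 / 22 74 6 38 90 / 66 -2 50 82 34 / 10 42 94 26 58 / 54 86 18 70 2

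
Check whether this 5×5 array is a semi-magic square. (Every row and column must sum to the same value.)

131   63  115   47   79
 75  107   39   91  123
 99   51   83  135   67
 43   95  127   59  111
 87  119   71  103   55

Row 1: 131 + 63 + 115 + 47 + 79 = 435.
Row 2: 75 + 107 + 39 + 91 + 123 = 435.
Row 3: 99 + 51 + 83 + 135 + 67 = 435.
Row 4: 43 + 95 + 127 + 59 + 111 = 435.
Row 5: 87 + 119 + 71 + 103 + 55 = 435.
Column 1: 131 + 75 + 99 + 43 + 87 = 435.
Column 2: 63 + 107 + 51 + 95 + 119 = 435.
Column 3: 115 + 39 + 83 + 127 + 71 = 435.
Column 4: 47 + 91 + 135 + 59 + 103 = 435.
Column 5: 79 + 123 + 67 + 111 + 55 = 435.
All lines sum to 435.

Yes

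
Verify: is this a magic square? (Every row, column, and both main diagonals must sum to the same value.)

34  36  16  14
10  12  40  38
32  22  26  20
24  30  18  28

Row 1: 34 + 36 + 16 + 14 = 100.
Row 2: 10 + 12 + 40 + 38 = 100.
Row 3: 32 + 22 + 26 + 20 = 100.
Row 4: 24 + 30 + 18 + 28 = 100.
Column 1: 34 + 10 + 32 + 24 = 100.
Column 2: 36 + 12 + 22 + 30 = 100.
Column 3: 16 + 40 + 26 + 18 = 100.
Column 4: 14 + 38 + 20 + 28 = 100.
Main diagonal: 34 + 12 + 26 + 28 = 100.
Anti-diagonal: 14 + 40 + 22 + 24 = 100.
All lines sum to 100.

Yes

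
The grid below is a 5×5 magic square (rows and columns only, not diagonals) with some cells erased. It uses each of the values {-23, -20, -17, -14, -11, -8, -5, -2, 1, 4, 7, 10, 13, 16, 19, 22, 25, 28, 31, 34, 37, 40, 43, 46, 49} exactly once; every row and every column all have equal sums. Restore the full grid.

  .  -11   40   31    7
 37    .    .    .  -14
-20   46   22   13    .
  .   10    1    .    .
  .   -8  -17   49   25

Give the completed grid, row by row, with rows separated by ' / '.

-2 -11 40 31 7 / 37 28 19 -5 -14 / -20 46 22 13 4 / 34 10 1 -23 43 / 16 -8 -17 49 25

The 25 entries sum to 325, so each line sums to 325/5 = 65.
The remaining cell in row 1 is (1,1) = 65 − 67 = -2.
Using row 3: -20 + 46 + 22 + 13 + ? → (3,5) = 65 − 61 = 4.
Using row 5: -8 + (-17) + 49 + 25 + ? → (5,1) = 65 − 49 = 16.
Using column 1: -2 + 37 + (-20) + 16 + ? → (4,1) = 65 − 31 = 34.
Using column 2: -11 + 46 + 10 + (-8) + ? → (2,2) = 65 − 37 = 28.
From column 3, 65 − (40 + 22 + 1 + (-17)) gives (2,3) = 19.
Column 5 must total 65; the given cells sum to 22, so (4,5) = 43.
From row 2, 65 − (37 + 28 + 19 + (-14)) gives (2,4) = -5.
Using row 4: 34 + 10 + 1 + 43 + ? → (4,4) = 65 − 88 = -23.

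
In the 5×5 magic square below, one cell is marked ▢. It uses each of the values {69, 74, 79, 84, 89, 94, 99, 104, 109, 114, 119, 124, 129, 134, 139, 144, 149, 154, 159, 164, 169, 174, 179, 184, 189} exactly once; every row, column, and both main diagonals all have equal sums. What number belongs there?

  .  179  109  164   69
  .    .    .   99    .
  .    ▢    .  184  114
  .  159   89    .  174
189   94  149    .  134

74

The 25 entries sum to 3225, so each line sums to 3225/5 = 645.
Using row 1: 179 + 109 + 164 + 69 + ? → (1,1) = 645 − 521 = 124.
Using row 5: 189 + 94 + 149 + 134 + ? → (5,4) = 645 − 566 = 79.
From column 4, 645 − (164 + 99 + 184 + 79) gives (4,4) = 119.
The remaining cell in column 5 is (2,5) = 645 − 491 = 154.
From anti-diagonal, 645 − (69 + 99 + 159 + 189) gives (3,3) = 129.
Row 4 needs 645; the known cells sum to 541, so (4,1) = 104.
Column 3 must total 645; the given cells sum to 476, so (2,3) = 169.
The remaining cell in main diagonal is (2,2) = 645 − 506 = 139.
From row 2, 645 − (139 + 169 + 99 + 154) gives (2,1) = 84.
Using column 1: 124 + 84 + 104 + 189 + ? → (3,1) = 645 − 501 = 144.
Column 2: 179 + 139 + 159 + 94 + ? = 645, so (3,2) = 74.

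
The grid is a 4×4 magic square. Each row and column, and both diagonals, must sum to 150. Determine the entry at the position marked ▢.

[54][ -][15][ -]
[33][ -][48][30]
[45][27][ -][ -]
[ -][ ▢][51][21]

From row 2, 150 − (33 + 48 + 30) gives (2,2) = 39.
Column 1: 54 + 33 + 45 + ? = 150, so (4,1) = 18.
Column 3 must total 150; the given cells sum to 114, so (3,3) = 36.
Anti-diagonal needs 150; the known cells sum to 93, so (1,4) = 57.
Row 1: 54 + 15 + 57 + ? = 150, so (1,2) = 24.
The remaining cell in row 3 is (3,4) = 150 − 108 = 42.
The remaining cell in row 4 is (4,2) = 150 − 90 = 60.

60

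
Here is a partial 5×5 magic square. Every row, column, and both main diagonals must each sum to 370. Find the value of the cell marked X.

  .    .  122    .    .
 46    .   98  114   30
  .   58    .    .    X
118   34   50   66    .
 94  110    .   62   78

106

Row 2: 46 + 98 + 114 + 30 + ? = 370, so (2,2) = 82.
From row 4, 370 − (118 + 34 + 50 + 66) gives (4,5) = 102.
Row 5 must total 370; the given cells sum to 344, so (5,3) = 26.
Column 2 needs 370; the known cells sum to 284, so (1,2) = 86.
Column 3: 122 + 98 + 50 + 26 + ? = 370, so (3,3) = 74.
Main diagonal: 82 + 74 + 66 + 78 + ? = 370, so (1,1) = 70.
Anti-diagonal needs 370; the known cells sum to 316, so (1,5) = 54.
Row 1 needs 370; the known cells sum to 332, so (1,4) = 38.
Column 1 needs 370; the known cells sum to 328, so (3,1) = 42.
The remaining cell in column 4 is (3,4) = 370 − 280 = 90.
Column 5: 54 + 30 + 102 + 78 + ? = 370, so (3,5) = 106.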